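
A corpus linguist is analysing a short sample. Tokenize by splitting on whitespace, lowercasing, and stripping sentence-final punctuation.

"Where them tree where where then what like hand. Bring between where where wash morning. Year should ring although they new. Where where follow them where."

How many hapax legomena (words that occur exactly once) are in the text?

16

Frequencies: where:8, them:2, tree:1, then:1, what:1, like:1, hand:1, bring:1, between:1, wash:1, morning:1, year:1, should:1, ring:1, although:1, they:1, new:1, follow:1
Hapax (freq=1): although, between, bring, follow, hand, like, morning, new, ring, should, then, they, tree, wash, what, year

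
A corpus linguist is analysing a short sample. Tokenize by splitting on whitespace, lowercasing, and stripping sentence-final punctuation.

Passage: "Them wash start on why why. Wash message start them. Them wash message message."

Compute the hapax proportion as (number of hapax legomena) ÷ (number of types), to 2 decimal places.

0.17

Frequencies: them:3, wash:3, message:3, start:2, why:2, on:1
Hapax count = 1; type count = 6.
Ratio = 1 / 6 = 0.17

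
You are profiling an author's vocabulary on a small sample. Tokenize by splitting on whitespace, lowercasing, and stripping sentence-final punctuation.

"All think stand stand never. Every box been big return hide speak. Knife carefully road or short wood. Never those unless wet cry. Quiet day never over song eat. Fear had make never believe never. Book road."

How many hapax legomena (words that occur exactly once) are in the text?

Frequencies: never:5, stand:2, road:2, all:1, think:1, every:1, box:1, been:1, big:1, return:1, hide:1, speak:1, knife:1, carefully:1, or:1, short:1, wood:1, those:1, unless:1, wet:1, … (11 more, each freq 1)
Hapax (freq=1): all, been, believe, big, book, box, carefully, cry, day, eat, every, fear, had, hide, knife, make, or, over, quiet, return, short, song, speak, think, those, unless, wet, wood

28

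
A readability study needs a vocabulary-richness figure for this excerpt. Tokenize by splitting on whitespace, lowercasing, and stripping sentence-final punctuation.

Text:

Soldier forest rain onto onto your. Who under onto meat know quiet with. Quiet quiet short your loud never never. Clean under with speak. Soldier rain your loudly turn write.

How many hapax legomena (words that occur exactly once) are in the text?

Frequencies: onto:3, your:3, quiet:3, soldier:2, rain:2, under:2, with:2, never:2, forest:1, who:1, meat:1, know:1, short:1, loud:1, clean:1, speak:1, loudly:1, turn:1, write:1
Hapax (freq=1): clean, forest, know, loud, loudly, meat, short, speak, turn, who, write

11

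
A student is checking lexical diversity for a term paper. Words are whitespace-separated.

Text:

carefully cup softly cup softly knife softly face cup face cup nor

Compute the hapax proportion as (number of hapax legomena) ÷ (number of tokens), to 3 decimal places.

Frequencies: cup:4, softly:3, face:2, carefully:1, knife:1, nor:1
Hapax count = 3; token count = 12.
Ratio = 3 / 12 = 0.250

0.250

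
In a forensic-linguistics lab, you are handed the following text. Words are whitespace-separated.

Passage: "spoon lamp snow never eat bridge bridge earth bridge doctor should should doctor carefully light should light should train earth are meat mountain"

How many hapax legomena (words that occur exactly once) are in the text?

Frequencies: should:4, bridge:3, earth:2, doctor:2, light:2, spoon:1, lamp:1, snow:1, never:1, eat:1, carefully:1, train:1, are:1, meat:1, mountain:1
Hapax (freq=1): are, carefully, eat, lamp, meat, mountain, never, snow, spoon, train

10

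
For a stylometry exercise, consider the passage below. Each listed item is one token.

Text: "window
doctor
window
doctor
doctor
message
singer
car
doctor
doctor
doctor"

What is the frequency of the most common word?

Frequencies: doctor:6, window:2, message:1, singer:1, car:1
Most common: 'doctor' with frequency 6.

6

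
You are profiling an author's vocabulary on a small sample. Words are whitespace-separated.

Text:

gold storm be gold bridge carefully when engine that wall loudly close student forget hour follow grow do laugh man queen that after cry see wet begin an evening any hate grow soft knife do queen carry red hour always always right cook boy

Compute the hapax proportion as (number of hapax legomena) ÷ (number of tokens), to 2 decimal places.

0.68

Frequencies: gold:2, that:2, hour:2, grow:2, do:2, queen:2, always:2, storm:1, be:1, bridge:1, carefully:1, when:1, engine:1, wall:1, loudly:1, close:1, student:1, forget:1, follow:1, laugh:1, … (17 more, each freq 1)
Hapax count = 30; token count = 44.
Ratio = 30 / 44 = 0.68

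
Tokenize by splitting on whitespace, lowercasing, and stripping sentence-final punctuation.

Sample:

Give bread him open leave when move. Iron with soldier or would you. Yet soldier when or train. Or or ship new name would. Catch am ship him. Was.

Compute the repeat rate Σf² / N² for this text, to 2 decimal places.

0.06

Frequencies: or:4, him:2, when:2, soldier:2, would:2, ship:2, give:1, bread:1, open:1, leave:1, move:1, iron:1, with:1, you:1, yet:1, train:1, new:1, name:1, catch:1, am:1, … (1 more, each freq 1)
Σf² = 51; N² = 841
Repeat rate = 51 / 841 = 0.06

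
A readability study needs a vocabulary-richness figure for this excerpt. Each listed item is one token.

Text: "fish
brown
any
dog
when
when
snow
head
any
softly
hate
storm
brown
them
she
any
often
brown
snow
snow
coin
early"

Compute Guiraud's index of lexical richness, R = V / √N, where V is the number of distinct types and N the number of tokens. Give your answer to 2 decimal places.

3.20

N = 22, V = 15.
√N = 4.690416
R = 15 / 4.690416 = 3.20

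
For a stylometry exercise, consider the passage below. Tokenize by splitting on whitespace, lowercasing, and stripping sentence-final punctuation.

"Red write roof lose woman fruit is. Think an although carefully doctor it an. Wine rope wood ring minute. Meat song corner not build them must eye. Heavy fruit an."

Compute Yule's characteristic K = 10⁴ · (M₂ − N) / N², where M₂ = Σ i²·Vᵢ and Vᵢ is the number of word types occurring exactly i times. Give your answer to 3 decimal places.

Frequencies: an:3, fruit:2, red:1, write:1, roof:1, lose:1, woman:1, is:1, think:1, although:1, carefully:1, doctor:1, it:1, wine:1, rope:1, wood:1, ring:1, minute:1, meat:1, song:1, … (7 more, each freq 1)
N = 30. Frequency spectrum: V_1=25, V_2=1, V_3=1
M₂ = 1²·25 + 2²·1 + 3²·1 = 38
K = 10000 × (38 − 30) / 30² = 88.889

88.889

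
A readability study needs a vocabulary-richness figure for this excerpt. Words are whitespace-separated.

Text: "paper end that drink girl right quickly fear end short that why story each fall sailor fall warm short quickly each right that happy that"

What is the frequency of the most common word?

Frequencies: that:4, end:2, right:2, quickly:2, short:2, each:2, fall:2, paper:1, drink:1, girl:1, fear:1, why:1, story:1, sailor:1, warm:1, happy:1
Most common: 'that' with frequency 4.

4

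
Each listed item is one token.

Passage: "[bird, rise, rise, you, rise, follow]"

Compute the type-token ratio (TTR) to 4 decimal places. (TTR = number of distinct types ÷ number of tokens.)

0.6667

N = 6 tokens, V = 4 types.
TTR = V / N = 4 / 6 = 0.6667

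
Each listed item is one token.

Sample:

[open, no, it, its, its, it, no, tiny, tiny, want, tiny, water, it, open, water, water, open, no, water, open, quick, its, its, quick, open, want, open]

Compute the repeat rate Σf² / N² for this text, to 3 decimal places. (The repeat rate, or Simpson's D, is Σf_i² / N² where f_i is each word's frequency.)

Frequencies: open:6, its:4, water:4, no:3, it:3, tiny:3, want:2, quick:2
Σf² = 103; N² = 729
Repeat rate = 103 / 729 = 0.141

0.141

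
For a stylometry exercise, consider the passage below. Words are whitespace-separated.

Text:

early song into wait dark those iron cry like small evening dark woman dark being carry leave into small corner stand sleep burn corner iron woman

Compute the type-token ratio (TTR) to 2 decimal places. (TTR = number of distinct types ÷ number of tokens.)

N = 26 tokens, V = 19 types.
TTR = V / N = 19 / 26 = 0.73

0.73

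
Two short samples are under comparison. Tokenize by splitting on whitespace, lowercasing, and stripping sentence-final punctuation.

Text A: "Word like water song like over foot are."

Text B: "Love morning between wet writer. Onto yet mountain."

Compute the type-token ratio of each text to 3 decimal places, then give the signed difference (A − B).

TTR(A) = 7/8 = 0.875
TTR(B) = 8/8 = 1.000
Difference = 0.875 − 1.000 = -0.125

-0.125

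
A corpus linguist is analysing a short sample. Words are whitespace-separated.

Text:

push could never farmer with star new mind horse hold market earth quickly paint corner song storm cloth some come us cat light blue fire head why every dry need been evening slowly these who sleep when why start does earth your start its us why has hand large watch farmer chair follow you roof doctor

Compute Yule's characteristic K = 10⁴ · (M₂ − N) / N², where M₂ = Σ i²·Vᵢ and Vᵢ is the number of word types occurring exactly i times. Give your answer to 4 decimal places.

Frequencies: why:3, farmer:2, earth:2, us:2, start:2, push:1, could:1, never:1, with:1, star:1, new:1, mind:1, horse:1, hold:1, market:1, quickly:1, paint:1, corner:1, song:1, storm:1, … (30 more, each freq 1)
N = 56. Frequency spectrum: V_1=45, V_2=4, V_3=1
M₂ = 1²·45 + 2²·4 + 3²·1 = 70
K = 10000 × (70 − 56) / 56² = 44.6429

44.6429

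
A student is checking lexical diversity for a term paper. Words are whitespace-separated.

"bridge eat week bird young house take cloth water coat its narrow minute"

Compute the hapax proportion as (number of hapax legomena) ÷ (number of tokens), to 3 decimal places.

1.000

Frequencies: bridge:1, eat:1, week:1, bird:1, young:1, house:1, take:1, cloth:1, water:1, coat:1, its:1, narrow:1, minute:1
Hapax count = 13; token count = 13.
Ratio = 13 / 13 = 1.000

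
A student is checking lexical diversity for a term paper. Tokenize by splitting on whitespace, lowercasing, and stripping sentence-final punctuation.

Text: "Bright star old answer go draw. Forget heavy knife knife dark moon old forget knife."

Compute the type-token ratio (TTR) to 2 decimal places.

N = 15 tokens, V = 11 types.
TTR = V / N = 11 / 15 = 0.73

0.73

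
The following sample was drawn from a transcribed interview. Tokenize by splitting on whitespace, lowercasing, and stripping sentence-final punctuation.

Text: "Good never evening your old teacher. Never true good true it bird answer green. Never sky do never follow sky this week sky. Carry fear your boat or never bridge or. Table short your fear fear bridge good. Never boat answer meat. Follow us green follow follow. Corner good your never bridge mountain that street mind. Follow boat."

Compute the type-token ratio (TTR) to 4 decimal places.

0.5172

N = 58 tokens, V = 30 types.
TTR = V / N = 30 / 58 = 0.5172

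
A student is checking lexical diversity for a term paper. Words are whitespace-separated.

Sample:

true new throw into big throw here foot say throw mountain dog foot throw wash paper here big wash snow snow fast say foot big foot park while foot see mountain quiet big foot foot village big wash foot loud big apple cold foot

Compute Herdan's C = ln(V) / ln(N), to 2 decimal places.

0.82

N = 44, V = 22.
ln(V) = 3.091042, ln(N) = 3.784190
C = 3.091042 / 3.784190 = 0.82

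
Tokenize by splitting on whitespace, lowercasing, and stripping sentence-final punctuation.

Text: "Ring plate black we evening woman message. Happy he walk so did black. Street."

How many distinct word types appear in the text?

Distinct types: {black, did, evening, happy, he, message, plate, ring, so, street, walk, we, woman}
V = 13

13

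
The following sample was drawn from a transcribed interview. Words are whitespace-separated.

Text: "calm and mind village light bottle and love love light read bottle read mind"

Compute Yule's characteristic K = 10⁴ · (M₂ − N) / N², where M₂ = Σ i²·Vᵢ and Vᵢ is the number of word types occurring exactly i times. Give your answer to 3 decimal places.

Frequencies: and:2, mind:2, light:2, bottle:2, love:2, read:2, calm:1, village:1
N = 14. Frequency spectrum: V_1=2, V_2=6
M₂ = 1²·2 + 2²·6 = 26
K = 10000 × (26 − 14) / 14² = 612.245

612.245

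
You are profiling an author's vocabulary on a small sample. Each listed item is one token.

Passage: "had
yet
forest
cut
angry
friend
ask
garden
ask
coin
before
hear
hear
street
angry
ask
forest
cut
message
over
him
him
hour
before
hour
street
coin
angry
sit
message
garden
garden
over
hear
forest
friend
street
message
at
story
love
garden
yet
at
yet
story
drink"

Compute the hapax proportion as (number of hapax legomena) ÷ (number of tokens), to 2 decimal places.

0.09

Frequencies: garden:4, yet:3, forest:3, angry:3, ask:3, hear:3, street:3, message:3, cut:2, friend:2, coin:2, before:2, over:2, him:2, hour:2, at:2, story:2, had:1, sit:1, love:1, … (1 more, each freq 1)
Hapax count = 4; token count = 47.
Ratio = 4 / 47 = 0.09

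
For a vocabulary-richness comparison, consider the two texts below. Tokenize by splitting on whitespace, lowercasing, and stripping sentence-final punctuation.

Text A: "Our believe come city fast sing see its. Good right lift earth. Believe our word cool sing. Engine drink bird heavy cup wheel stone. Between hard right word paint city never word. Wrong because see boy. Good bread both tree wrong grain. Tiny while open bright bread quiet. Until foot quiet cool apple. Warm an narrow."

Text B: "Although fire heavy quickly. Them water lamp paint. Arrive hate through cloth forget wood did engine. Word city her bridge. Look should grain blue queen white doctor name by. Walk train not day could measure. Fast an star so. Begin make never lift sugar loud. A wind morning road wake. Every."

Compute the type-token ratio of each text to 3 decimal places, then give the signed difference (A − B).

-0.232

TTR(A) = 43/56 = 0.768
TTR(B) = 51/51 = 1.000
Difference = 0.768 − 1.000 = -0.232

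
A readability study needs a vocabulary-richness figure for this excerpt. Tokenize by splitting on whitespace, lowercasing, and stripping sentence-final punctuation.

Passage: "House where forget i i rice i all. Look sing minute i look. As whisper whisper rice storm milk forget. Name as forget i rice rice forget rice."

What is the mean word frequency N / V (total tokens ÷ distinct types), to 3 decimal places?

N = 28 tokens, V = 14 types.
Mean frequency = N / V = 28 / 14 = 2.000

2.000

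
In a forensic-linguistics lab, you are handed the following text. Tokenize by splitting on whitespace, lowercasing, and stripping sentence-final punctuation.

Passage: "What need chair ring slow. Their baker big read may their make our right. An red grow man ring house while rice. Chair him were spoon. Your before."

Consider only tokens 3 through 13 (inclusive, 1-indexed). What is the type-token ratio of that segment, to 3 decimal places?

Segment tokens 3–13: chair, ring, slow, their, baker, big, read, may, their, make, our
Segment N = 11, segment V = 10.
TTR = 10 / 11 = 0.909

0.909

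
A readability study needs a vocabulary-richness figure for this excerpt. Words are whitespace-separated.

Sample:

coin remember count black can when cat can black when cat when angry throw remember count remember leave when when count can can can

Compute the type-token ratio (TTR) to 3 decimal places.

0.417

N = 24 tokens, V = 10 types.
TTR = V / N = 10 / 24 = 0.417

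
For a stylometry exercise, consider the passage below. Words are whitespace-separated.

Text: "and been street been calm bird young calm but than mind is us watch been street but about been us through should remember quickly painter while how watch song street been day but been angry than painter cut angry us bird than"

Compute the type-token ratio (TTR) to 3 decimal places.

0.571

N = 42 tokens, V = 24 types.
TTR = V / N = 24 / 42 = 0.571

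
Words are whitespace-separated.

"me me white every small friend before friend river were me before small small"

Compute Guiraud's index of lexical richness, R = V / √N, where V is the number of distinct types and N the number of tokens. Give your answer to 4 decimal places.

N = 14, V = 8.
√N = 3.741657
R = 8 / 3.741657 = 2.1381

2.1381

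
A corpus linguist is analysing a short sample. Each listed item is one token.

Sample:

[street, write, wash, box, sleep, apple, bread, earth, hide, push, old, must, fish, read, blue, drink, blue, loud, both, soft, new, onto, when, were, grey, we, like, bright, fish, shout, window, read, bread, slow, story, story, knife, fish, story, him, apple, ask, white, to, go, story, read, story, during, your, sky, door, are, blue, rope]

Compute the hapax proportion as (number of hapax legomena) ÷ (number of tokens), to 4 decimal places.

0.6727

Frequencies: story:5, fish:3, read:3, blue:3, apple:2, bread:2, street:1, write:1, wash:1, box:1, sleep:1, earth:1, hide:1, push:1, old:1, must:1, drink:1, loud:1, both:1, soft:1, … (23 more, each freq 1)
Hapax count = 37; token count = 55.
Ratio = 37 / 55 = 0.6727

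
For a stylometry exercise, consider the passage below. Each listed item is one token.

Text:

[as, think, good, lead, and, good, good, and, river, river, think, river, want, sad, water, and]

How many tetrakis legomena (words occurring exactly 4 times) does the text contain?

Frequencies: good:3, and:3, river:3, think:2, as:1, lead:1, want:1, sad:1, water:1
Words with frequency 4: (none)

0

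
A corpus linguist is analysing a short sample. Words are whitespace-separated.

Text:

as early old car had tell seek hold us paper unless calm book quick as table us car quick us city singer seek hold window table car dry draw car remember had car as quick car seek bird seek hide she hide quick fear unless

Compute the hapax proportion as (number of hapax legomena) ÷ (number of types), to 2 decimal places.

Frequencies: car:6, seek:4, quick:4, as:3, us:3, had:2, hold:2, unless:2, table:2, hide:2, early:1, old:1, tell:1, paper:1, calm:1, book:1, city:1, singer:1, window:1, dry:1, … (5 more, each freq 1)
Hapax count = 15; type count = 25.
Ratio = 15 / 25 = 0.60

0.60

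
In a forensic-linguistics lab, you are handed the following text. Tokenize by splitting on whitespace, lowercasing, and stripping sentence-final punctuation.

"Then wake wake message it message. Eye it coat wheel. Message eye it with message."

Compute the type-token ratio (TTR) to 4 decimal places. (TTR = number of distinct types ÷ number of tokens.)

0.5333

N = 15 tokens, V = 8 types.
TTR = V / N = 8 / 15 = 0.5333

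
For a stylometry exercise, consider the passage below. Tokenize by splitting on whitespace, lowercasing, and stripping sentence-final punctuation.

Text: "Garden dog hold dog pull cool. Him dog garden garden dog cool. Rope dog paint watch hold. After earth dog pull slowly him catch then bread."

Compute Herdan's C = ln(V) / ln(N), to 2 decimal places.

0.83

N = 26, V = 15.
ln(V) = 2.708050, ln(N) = 3.258097
C = 2.708050 / 3.258097 = 0.83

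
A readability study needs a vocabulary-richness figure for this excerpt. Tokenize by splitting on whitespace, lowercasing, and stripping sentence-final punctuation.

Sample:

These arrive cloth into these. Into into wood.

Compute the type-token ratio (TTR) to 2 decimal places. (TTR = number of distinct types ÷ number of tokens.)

0.63

N = 8 tokens, V = 5 types.
TTR = V / N = 5 / 8 = 0.63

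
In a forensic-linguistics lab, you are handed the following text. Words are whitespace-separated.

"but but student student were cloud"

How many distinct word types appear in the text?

Distinct types: {but, cloud, student, were}
V = 4

4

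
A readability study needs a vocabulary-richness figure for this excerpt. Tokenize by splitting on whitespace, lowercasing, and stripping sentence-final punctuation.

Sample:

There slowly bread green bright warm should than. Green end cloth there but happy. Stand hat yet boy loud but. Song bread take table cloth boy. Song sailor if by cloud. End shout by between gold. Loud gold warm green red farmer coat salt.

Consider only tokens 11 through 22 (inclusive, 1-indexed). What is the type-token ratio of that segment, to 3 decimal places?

0.917

Segment tokens 11–22: cloth, there, but, happy, stand, hat, yet, boy, loud, but, song, bread
Segment N = 12, segment V = 11.
TTR = 11 / 12 = 0.917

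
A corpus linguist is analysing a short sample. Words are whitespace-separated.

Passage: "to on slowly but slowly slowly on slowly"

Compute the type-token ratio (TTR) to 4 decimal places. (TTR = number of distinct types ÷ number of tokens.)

N = 8 tokens, V = 4 types.
TTR = V / N = 4 / 8 = 0.5000

0.5000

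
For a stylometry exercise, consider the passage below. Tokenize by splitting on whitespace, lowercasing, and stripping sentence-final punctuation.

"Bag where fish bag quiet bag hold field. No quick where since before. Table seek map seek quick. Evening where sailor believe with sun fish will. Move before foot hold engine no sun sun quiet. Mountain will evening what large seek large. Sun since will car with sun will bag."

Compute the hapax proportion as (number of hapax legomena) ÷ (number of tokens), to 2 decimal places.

0.22

Frequencies: sun:5, bag:4, will:4, where:3, seek:3, fish:2, quiet:2, hold:2, no:2, quick:2, since:2, before:2, evening:2, with:2, large:2, field:1, table:1, map:1, sailor:1, believe:1, … (6 more, each freq 1)
Hapax count = 11; token count = 50.
Ratio = 11 / 50 = 0.22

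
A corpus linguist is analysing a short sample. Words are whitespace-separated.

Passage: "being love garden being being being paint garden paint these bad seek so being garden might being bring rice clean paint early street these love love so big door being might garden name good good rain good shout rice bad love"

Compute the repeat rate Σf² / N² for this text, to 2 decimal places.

Frequencies: being:7, love:4, garden:4, paint:3, good:3, these:2, bad:2, so:2, might:2, rice:2, seek:1, bring:1, clean:1, early:1, street:1, big:1, door:1, name:1, rain:1, shout:1
Σf² = 129; N² = 1681
Repeat rate = 129 / 1681 = 0.08

0.08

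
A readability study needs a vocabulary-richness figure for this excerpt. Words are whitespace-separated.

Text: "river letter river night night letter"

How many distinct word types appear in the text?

Distinct types: {letter, night, river}
V = 3

3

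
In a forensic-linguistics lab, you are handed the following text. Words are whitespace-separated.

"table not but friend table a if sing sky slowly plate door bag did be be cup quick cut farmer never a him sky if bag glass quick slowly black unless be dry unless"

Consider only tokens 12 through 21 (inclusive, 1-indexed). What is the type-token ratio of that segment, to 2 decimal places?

0.90

Segment tokens 12–21: door, bag, did, be, be, cup, quick, cut, farmer, never
Segment N = 10, segment V = 9.
TTR = 9 / 10 = 0.90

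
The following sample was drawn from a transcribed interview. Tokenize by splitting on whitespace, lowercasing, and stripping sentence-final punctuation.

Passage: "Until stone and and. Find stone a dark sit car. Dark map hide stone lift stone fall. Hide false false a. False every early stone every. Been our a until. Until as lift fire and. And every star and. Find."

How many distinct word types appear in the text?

Distinct types: {a, and, as, been, car, dark, early, every, fall, false, find, fire, hide, lift, map, our, sit, star, stone, until}
V = 20

20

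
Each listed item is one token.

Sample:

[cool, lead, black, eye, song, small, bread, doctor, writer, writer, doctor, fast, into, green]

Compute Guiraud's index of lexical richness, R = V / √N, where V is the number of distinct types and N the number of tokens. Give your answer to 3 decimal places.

3.207

N = 14, V = 12.
√N = 3.741657
R = 12 / 3.741657 = 3.207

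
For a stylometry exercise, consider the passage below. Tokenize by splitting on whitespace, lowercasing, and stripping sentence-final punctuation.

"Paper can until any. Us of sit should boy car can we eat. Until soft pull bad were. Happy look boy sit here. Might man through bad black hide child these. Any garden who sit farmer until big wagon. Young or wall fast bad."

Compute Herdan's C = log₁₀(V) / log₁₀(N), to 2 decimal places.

0.94

N = 44, V = 35.
log₁₀(V) = 1.544068, log₁₀(N) = 1.643453
C = 1.544068 / 1.643453 = 0.94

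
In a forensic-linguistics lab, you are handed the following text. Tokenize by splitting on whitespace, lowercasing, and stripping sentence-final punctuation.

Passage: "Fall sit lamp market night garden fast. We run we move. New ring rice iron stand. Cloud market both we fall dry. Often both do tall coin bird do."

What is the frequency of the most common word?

3

Frequencies: we:3, fall:2, market:2, both:2, do:2, sit:1, lamp:1, night:1, garden:1, fast:1, run:1, move:1, new:1, ring:1, rice:1, iron:1, stand:1, cloud:1, dry:1, often:1, … (3 more, each freq 1)
Most common: 'we' with frequency 3.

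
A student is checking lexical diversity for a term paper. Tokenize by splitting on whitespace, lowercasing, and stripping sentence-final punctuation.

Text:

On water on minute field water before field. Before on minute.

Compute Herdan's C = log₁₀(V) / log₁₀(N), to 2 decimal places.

0.67

N = 11, V = 5.
log₁₀(V) = 0.698970, log₁₀(N) = 1.041393
C = 0.698970 / 1.041393 = 0.67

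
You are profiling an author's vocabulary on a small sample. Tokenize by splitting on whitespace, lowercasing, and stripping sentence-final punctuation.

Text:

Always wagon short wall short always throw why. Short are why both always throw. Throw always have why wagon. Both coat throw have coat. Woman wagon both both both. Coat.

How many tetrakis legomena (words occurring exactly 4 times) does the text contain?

2

Frequencies: both:5, always:4, throw:4, wagon:3, short:3, why:3, coat:3, have:2, wall:1, are:1, woman:1
Words with frequency 4: always, throw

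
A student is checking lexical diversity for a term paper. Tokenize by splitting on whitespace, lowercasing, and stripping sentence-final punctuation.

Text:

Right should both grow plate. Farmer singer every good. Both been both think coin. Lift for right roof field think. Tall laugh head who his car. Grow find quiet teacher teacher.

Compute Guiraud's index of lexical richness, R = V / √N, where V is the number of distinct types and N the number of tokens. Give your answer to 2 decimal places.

N = 31, V = 25.
√N = 5.567764
R = 25 / 5.567764 = 4.49

4.49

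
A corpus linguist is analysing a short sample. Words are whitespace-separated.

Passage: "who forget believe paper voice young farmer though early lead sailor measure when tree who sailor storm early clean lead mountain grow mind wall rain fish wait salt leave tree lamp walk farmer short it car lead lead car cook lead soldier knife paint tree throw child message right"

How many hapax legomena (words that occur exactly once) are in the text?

31

Frequencies: lead:5, tree:3, who:2, farmer:2, early:2, sailor:2, car:2, forget:1, believe:1, paper:1, voice:1, young:1, though:1, measure:1, when:1, storm:1, clean:1, mountain:1, grow:1, mind:1, … (18 more, each freq 1)
Hapax (freq=1): believe, child, clean, cook, fish, forget, grow, it, knife, lamp, leave, measure, message, mind, mountain, paint, paper, rain, right, salt, short, soldier, storm, though, throw, voice, wait, walk, wall, when, young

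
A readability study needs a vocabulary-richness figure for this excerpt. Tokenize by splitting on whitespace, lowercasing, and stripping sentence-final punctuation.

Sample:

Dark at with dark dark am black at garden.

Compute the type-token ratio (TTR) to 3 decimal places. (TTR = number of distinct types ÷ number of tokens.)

N = 9 tokens, V = 6 types.
TTR = V / N = 6 / 9 = 0.667

0.667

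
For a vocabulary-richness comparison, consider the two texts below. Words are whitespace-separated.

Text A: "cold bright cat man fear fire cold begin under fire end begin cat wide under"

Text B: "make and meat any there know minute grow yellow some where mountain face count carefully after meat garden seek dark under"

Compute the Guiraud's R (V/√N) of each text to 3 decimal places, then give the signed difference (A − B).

-1.782

A: V=10, N=15, R=2.582
B: V=20, N=21, R=4.364
Difference = 2.582 − 4.364 = -1.782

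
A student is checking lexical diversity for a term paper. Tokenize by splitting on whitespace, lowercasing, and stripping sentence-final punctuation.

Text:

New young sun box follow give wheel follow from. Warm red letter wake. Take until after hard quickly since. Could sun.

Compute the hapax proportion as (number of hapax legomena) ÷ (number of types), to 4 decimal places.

Frequencies: sun:2, follow:2, new:1, young:1, box:1, give:1, wheel:1, from:1, warm:1, red:1, letter:1, wake:1, take:1, until:1, after:1, hard:1, quickly:1, since:1, could:1
Hapax count = 17; type count = 19.
Ratio = 17 / 19 = 0.8947

0.8947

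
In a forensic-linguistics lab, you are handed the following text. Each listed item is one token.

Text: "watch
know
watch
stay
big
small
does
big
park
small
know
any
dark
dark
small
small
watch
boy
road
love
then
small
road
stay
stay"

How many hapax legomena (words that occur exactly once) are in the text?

6

Frequencies: small:5, watch:3, stay:3, know:2, big:2, dark:2, road:2, does:1, park:1, any:1, boy:1, love:1, then:1
Hapax (freq=1): any, boy, does, love, park, then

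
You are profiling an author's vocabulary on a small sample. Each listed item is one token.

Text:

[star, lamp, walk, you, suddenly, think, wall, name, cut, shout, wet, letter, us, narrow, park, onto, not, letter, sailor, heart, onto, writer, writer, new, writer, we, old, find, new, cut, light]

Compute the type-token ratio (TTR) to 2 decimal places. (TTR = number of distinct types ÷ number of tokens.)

0.81

N = 31 tokens, V = 25 types.
TTR = V / N = 25 / 31 = 0.81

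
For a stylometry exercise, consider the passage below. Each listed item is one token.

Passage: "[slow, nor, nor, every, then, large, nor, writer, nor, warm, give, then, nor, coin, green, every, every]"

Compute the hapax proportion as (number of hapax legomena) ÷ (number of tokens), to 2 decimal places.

0.41

Frequencies: nor:5, every:3, then:2, slow:1, large:1, writer:1, warm:1, give:1, coin:1, green:1
Hapax count = 7; token count = 17.
Ratio = 7 / 17 = 0.41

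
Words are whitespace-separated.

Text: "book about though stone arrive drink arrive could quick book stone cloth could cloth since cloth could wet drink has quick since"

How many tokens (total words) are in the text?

Tokens: book, about, though, stone, arrive, drink, arrive, could, quick, book, stone, cloth, could, cloth, since, cloth, could, wet, drink, has, quick, since
N = 22

22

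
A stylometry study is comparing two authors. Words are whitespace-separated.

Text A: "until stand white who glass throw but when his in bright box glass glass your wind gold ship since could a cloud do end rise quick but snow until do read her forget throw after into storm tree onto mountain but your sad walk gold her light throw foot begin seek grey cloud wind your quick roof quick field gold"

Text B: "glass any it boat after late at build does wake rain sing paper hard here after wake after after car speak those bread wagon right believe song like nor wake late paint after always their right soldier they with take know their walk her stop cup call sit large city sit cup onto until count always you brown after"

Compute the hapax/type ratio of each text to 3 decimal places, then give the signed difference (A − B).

A: hapax=32, V=43, ratio=0.744
B: hapax=38, V=46, ratio=0.826
Difference = 0.744 − 0.826 = -0.082

-0.082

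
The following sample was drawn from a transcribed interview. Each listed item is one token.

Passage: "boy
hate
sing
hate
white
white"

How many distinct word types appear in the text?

4

Distinct types: {boy, hate, sing, white}
V = 4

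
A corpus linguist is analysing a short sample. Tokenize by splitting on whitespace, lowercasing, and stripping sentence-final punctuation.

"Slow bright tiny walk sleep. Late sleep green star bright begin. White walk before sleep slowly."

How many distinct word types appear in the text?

12

Distinct types: {before, begin, bright, green, late, sleep, slow, slowly, star, tiny, walk, white}
V = 12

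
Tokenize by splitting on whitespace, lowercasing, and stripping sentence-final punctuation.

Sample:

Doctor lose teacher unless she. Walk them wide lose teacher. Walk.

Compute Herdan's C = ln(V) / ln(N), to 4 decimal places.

N = 11, V = 8.
ln(V) = 2.079442, ln(N) = 2.397895
C = 2.079442 / 2.397895 = 0.8672

0.8672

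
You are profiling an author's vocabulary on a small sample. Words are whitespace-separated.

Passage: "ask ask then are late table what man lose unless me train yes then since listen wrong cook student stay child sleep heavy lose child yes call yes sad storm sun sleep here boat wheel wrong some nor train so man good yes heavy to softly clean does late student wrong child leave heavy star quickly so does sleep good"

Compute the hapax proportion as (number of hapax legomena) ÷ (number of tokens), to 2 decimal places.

0.40

Frequencies: yes:4, wrong:3, child:3, sleep:3, heavy:3, ask:2, then:2, late:2, man:2, lose:2, train:2, student:2, so:2, good:2, does:2, are:1, table:1, what:1, unless:1, me:1, … (19 more, each freq 1)
Hapax count = 24; token count = 60.
Ratio = 24 / 60 = 0.40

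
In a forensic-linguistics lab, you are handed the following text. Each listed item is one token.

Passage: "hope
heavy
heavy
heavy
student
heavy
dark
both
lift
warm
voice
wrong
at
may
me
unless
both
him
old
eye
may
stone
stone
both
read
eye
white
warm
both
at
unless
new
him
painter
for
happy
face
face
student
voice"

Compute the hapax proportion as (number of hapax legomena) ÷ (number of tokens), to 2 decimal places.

0.30

Frequencies: heavy:4, both:4, student:2, warm:2, voice:2, at:2, may:2, unless:2, him:2, eye:2, stone:2, face:2, hope:1, dark:1, lift:1, wrong:1, me:1, old:1, read:1, white:1, … (4 more, each freq 1)
Hapax count = 12; token count = 40.
Ratio = 12 / 40 = 0.30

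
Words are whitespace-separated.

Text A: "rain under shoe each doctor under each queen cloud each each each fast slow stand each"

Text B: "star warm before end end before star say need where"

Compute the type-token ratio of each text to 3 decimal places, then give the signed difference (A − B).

TTR(A) = 10/16 = 0.625
TTR(B) = 7/10 = 0.700
Difference = 0.625 − 0.700 = -0.075

-0.075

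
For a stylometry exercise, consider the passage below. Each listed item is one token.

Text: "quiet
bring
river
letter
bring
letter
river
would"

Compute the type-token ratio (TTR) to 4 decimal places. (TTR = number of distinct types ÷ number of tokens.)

0.6250

N = 8 tokens, V = 5 types.
TTR = V / N = 5 / 8 = 0.6250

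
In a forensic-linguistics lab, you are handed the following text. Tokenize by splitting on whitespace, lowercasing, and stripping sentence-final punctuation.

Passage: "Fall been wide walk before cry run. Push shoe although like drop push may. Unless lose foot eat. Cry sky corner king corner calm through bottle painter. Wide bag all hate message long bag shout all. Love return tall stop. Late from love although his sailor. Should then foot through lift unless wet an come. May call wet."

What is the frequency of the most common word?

Frequencies: wide:2, cry:2, push:2, although:2, may:2, unless:2, foot:2, corner:2, through:2, bag:2, all:2, love:2, wet:2, fall:1, been:1, walk:1, before:1, run:1, shoe:1, like:1, … (25 more, each freq 1)
Most common: 'wide' with frequency 2.

2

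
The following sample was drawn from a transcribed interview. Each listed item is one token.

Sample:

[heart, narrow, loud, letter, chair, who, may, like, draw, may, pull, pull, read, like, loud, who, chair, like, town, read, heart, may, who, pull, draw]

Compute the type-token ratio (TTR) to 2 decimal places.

0.48

N = 25 tokens, V = 12 types.
TTR = V / N = 12 / 25 = 0.48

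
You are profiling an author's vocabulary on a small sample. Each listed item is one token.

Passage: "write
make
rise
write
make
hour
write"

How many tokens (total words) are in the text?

7

Tokens: write, make, rise, write, make, hour, write
N = 7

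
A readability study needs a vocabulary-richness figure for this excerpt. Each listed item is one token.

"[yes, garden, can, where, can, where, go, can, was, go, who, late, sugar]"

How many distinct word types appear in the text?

9

Distinct types: {can, garden, go, late, sugar, was, where, who, yes}
V = 9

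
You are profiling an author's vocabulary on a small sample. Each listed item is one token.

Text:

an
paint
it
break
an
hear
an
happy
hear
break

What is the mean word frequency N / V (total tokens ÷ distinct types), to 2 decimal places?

N = 10 tokens, V = 6 types.
Mean frequency = N / V = 10 / 6 = 1.67

1.67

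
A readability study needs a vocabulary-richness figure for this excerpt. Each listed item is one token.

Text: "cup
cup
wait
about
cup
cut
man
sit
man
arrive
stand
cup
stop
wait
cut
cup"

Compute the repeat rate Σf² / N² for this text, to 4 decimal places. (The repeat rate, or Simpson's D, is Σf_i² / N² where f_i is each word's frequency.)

Frequencies: cup:5, wait:2, cut:2, man:2, about:1, sit:1, arrive:1, stand:1, stop:1
Σf² = 42; N² = 256
Repeat rate = 42 / 256 = 0.1641

0.1641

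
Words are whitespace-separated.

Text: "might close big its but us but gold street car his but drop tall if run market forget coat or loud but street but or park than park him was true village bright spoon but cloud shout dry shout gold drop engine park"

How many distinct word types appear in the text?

31

Distinct types: {big, bright, but, car, close, cloud, coat, drop, dry, engine, forget, gold, him, his, if, its, loud, market, might, or, park, run, shout, spoon, street, tall, than, true, us, village, was}
V = 31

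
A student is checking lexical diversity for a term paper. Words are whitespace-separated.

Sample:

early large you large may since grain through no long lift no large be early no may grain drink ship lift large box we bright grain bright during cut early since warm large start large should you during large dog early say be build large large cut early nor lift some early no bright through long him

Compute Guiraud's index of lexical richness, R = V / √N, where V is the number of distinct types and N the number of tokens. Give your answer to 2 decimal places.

3.58

N = 57, V = 27.
√N = 7.549834
R = 27 / 7.549834 = 3.58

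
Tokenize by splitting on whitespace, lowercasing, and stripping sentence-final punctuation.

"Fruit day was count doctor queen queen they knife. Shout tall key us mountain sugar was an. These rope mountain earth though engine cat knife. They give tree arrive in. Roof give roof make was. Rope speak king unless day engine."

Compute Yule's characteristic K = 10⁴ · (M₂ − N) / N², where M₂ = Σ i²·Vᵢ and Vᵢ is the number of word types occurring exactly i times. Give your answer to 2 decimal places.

142.77

Frequencies: was:3, day:2, queen:2, they:2, knife:2, mountain:2, rope:2, engine:2, give:2, roof:2, fruit:1, count:1, doctor:1, shout:1, tall:1, key:1, us:1, sugar:1, an:1, these:1, … (10 more, each freq 1)
N = 41. Frequency spectrum: V_1=20, V_2=9, V_3=1
M₂ = 1²·20 + 2²·9 + 3²·1 = 65
K = 10000 × (65 − 41) / 41² = 142.77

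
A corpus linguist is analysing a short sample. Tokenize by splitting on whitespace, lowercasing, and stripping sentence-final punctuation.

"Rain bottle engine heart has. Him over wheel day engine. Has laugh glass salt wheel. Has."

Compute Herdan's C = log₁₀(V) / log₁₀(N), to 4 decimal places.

0.8962

N = 16, V = 12.
log₁₀(V) = 1.079181, log₁₀(N) = 1.204120
C = 1.079181 / 1.204120 = 0.8962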